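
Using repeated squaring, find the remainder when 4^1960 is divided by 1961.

1561

4^1 ≡ 4 (mod 1961)
4^2 ≡ 4^2 = 16 ≡ 16 (mod 1961)
4^4 ≡ 16^2 = 256 ≡ 256 (mod 1961)
4^8 ≡ 256^2 = 65536 ≡ 823 (mod 1961)
4^16 ≡ 823^2 = 677329 ≡ 784 (mod 1961)
4^32 ≡ 784^2 = 614656 ≡ 863 (mod 1961)
4^64 ≡ 863^2 = 744769 ≡ 1550 (mod 1961)
4^128 ≡ 1550^2 = 2402500 ≡ 275 (mod 1961)
4^256 ≡ 275^2 = 75625 ≡ 1107 (mod 1961)
4^512 ≡ 1107^2 = 1225449 ≡ 1785 (mod 1961)
4^1024 ≡ 1785^2 = 3186225 ≡ 1561 (mod 1961)
1960 = 1024 + 512 + 256 + 128 + 32 + 8 in binary powers of 2.
So 4^1960 ≡ 1561 · 1785 · 1107 · 275 · 863 · 823 ≡ 1561 (mod 1961).
Since 1561 ≠ 1, base 4 is a Fermat witness: 1961 is composite.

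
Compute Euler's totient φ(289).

Factor: 289 = 17^2.
φ(289) = 17^1·(17−1) = 272.

272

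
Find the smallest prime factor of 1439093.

47

1439093 is odd.
Digit sum 29, not divisible by 3.
Ends in 3: not divisible by 5.
7: 1439093 = 7·205584 + 5
11: 1439093 = 11·130826 + 7
13: 1439093 = 13·110699 + 6
17: 1439093 = 17·84652 + 9
19: 1439093 = 19·75741 + 14
23: 1439093 = 23·62569 + 6
29: 1439093 = 29·49623 + 26
31: 1439093 = 31·46422 + 11
37: 1439093 = 37·38894 + 15
41: 1439093 = 41·35099 + 34
43: 1439093 = 43·33467 + 12
47: 1439093 = 47·30619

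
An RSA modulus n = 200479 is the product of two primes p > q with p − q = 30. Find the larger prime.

463

Since p = q + 30, we have 200479 = q(q + 30), so q² + 30q − 200479 = 0.
Discriminant: 30² + 4·200479 = 900 + 801916 = 802816; √802816 = 896.
q = (−30 + 896)/2 = 433, and p = q + 30 = 463.
Check: 433 · 463 = 200479.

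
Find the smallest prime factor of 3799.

29

3799 is odd.
Digit sum 28, not divisible by 3.
Ends in 9: not divisible by 5.
7: 3799 = 7·542 + 5
11: 3799 = 11·345 + 4
13: 3799 = 13·292 + 3
17: 3799 = 17·223 + 8
19: 3799 = 19·199 + 18
23: 3799 = 23·165 + 4
29: 3799 = 29·131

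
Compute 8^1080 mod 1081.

570

8^1 ≡ 8 (mod 1081)
8^2 ≡ 8^2 = 64 ≡ 64 (mod 1081)
8^4 ≡ 64^2 = 4096 ≡ 853 (mod 1081)
8^8 ≡ 853^2 = 727609 ≡ 96 (mod 1081)
8^16 ≡ 96^2 = 9216 ≡ 568 (mod 1081)
8^32 ≡ 568^2 = 322624 ≡ 486 (mod 1081)
8^64 ≡ 486^2 = 236196 ≡ 538 (mod 1081)
8^128 ≡ 538^2 = 289444 ≡ 817 (mod 1081)
8^256 ≡ 817^2 = 667489 ≡ 512 (mod 1081)
8^512 ≡ 512^2 = 262144 ≡ 542 (mod 1081)
8^1024 ≡ 542^2 = 293764 ≡ 813 (mod 1081)
1080 = 1024 + 32 + 16 + 8 in binary powers of 2.
So 8^1080 ≡ 813 · 486 · 568 · 96 ≡ 570 (mod 1081).
Since 570 ≠ 1, base 8 is a Fermat witness: 1081 is composite.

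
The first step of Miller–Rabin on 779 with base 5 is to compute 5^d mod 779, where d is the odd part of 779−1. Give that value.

779 − 1 = 778 = 2^1 · 389, so d = 389.
5^1 ≡ 5 (mod 779)
5^2 ≡ 5^2 = 25 ≡ 25 (mod 779)
5^4 ≡ 25^2 = 625 ≡ 625 (mod 779)
5^8 ≡ 625^2 = 390625 ≡ 346 (mod 779)
5^16 ≡ 346^2 = 119716 ≡ 529 (mod 779)
5^32 ≡ 529^2 = 279841 ≡ 180 (mod 779)
5^64 ≡ 180^2 = 32400 ≡ 461 (mod 779)
5^128 ≡ 461^2 = 212521 ≡ 633 (mod 779)
5^256 ≡ 633^2 = 400689 ≡ 283 (mod 779)
389 = 256 + 128 + 4 + 1 in binary powers of 2.
So 5^389 ≡ 283 · 633 · 625 · 5 ≡ 500 (mod 779).
Squaring chain: 500; never reaches −1, so base 5 is a Miller–Rabin witness that 779 is composite.

500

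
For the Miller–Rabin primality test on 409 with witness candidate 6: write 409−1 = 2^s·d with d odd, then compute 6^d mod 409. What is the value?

409 − 1 = 408 = 2^3 · 51, so d = 51.
6^1 ≡ 6 (mod 409)
6^2 ≡ 6^2 = 36 ≡ 36 (mod 409)
6^4 ≡ 36^2 = 1296 ≡ 69 (mod 409)
6^8 ≡ 69^2 = 4761 ≡ 262 (mod 409)
6^16 ≡ 262^2 = 68644 ≡ 341 (mod 409)
6^32 ≡ 341^2 = 116281 ≡ 125 (mod 409)
51 = 32 + 16 + 2 + 1 in binary powers of 2.
So 6^51 ≡ 125 · 341 · 36 · 6 ≡ 1 (mod 409).
Since 6^d ≡ 1 (mod 409), base 6 does not prove 409 composite.

1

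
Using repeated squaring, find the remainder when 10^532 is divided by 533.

510

10^1 ≡ 10 (mod 533)
10^2 ≡ 10^2 = 100 ≡ 100 (mod 533)
10^4 ≡ 100^2 = 10000 ≡ 406 (mod 533)
10^8 ≡ 406^2 = 164836 ≡ 139 (mod 533)
10^16 ≡ 139^2 = 19321 ≡ 133 (mod 533)
10^32 ≡ 133^2 = 17689 ≡ 100 (mod 533)
10^64 ≡ 100^2 = 10000 ≡ 406 (mod 533)
10^128 ≡ 406^2 = 164836 ≡ 139 (mod 533)
10^256 ≡ 139^2 = 19321 ≡ 133 (mod 533)
10^512 ≡ 133^2 = 17689 ≡ 100 (mod 533)
532 = 512 + 16 + 4 in binary powers of 2.
So 10^532 ≡ 100 · 133 · 406 ≡ 510 (mod 533).
Since 510 ≠ 1, base 10 is a Fermat witness: 533 is composite.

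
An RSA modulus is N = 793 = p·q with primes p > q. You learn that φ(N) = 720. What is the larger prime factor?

61

φ(n) = (p−1)(q−1) = n − (p+q) + 1, so p + q = 793 − 720 + 1 = 74.
p and q are the roots of t² − 74t + 793 = 0.
Discriminant: 74² − 4·793 = 5476 − 3172 = 2304; √2304 = 48.
q = (74 − 48)/2 = 13, p = (74 + 48)/2 = 61.
Check: 13 · 61 = 793.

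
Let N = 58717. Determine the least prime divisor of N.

58717 is odd.
Digit sum 28, not divisible by 3.
Ends in 7: not divisible by 5.
7: 58717 = 7·8388 + 1
11: 58717 = 11·5337 + 10
13: 58717 = 13·4516 + 9
17: 58717 = 17·3453 + 16
19: 58717 = 19·3090 + 7
23: 58717 = 23·2552 + 21
29: 58717 = 29·2024 + 21
31: 58717 = 31·1894 + 3
37: 58717 = 37·1586 + 35
41: 58717 = 41·1432 + 5
43: 58717 = 43·1365 + 22
47: 58717 = 47·1249 + 14
53: 58717 = 53·1107 + 46
59: 58717 = 59·995 + 12
61: 58717 = 61·962 + 35
67: 58717 = 67·876 + 25
71: 58717 = 71·827

71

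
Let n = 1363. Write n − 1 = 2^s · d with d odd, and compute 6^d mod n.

1363 − 1 = 1362 = 2^1 · 681, so d = 681.
6^1 ≡ 6 (mod 1363)
6^2 ≡ 6^2 = 36 ≡ 36 (mod 1363)
6^4 ≡ 36^2 = 1296 ≡ 1296 (mod 1363)
6^8 ≡ 1296^2 = 1679616 ≡ 400 (mod 1363)
6^16 ≡ 400^2 = 160000 ≡ 529 (mod 1363)
6^32 ≡ 529^2 = 279841 ≡ 426 (mod 1363)
6^64 ≡ 426^2 = 181476 ≡ 197 (mod 1363)
6^128 ≡ 197^2 = 38809 ≡ 645 (mod 1363)
6^256 ≡ 645^2 = 416025 ≡ 310 (mod 1363)
6^512 ≡ 310^2 = 96100 ≡ 690 (mod 1363)
681 = 512 + 128 + 32 + 8 + 1 in binary powers of 2.
So 6^681 ≡ 690 · 645 · 426 · 400 · 6 ≡ 486 (mod 1363).
Squaring chain: 486; never reaches −1, so base 6 is a Miller–Rabin witness that 1363 is composite.

486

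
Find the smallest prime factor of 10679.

59

10679 is odd.
Digit sum 23, not divisible by 3.
Ends in 9: not divisible by 5.
7: 10679 = 7·1525 + 4
11: 10679 = 11·970 + 9
13: 10679 = 13·821 + 6
17: 10679 = 17·628 + 3
19: 10679 = 19·562 + 1
23: 10679 = 23·464 + 7
29: 10679 = 29·368 + 7
31: 10679 = 31·344 + 15
37: 10679 = 37·288 + 23
41: 10679 = 41·260 + 19
43: 10679 = 43·248 + 15
47: 10679 = 47·227 + 10
53: 10679 = 53·201 + 26
59: 10679 = 59·181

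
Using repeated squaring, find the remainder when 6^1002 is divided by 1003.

134

6^1 ≡ 6 (mod 1003)
6^2 ≡ 6^2 = 36 ≡ 36 (mod 1003)
6^4 ≡ 36^2 = 1296 ≡ 293 (mod 1003)
6^8 ≡ 293^2 = 85849 ≡ 594 (mod 1003)
6^16 ≡ 594^2 = 352836 ≡ 783 (mod 1003)
6^32 ≡ 783^2 = 613089 ≡ 256 (mod 1003)
6^64 ≡ 256^2 = 65536 ≡ 341 (mod 1003)
6^128 ≡ 341^2 = 116281 ≡ 936 (mod 1003)
6^256 ≡ 936^2 = 876096 ≡ 477 (mod 1003)
6^512 ≡ 477^2 = 227529 ≡ 851 (mod 1003)
1002 = 512 + 256 + 128 + 64 + 32 + 8 + 2 in binary powers of 2.
So 6^1002 ≡ 851 · 477 · 936 · 341 · 256 · 594 · 36 ≡ 134 (mod 1003).
Since 134 ≠ 1, base 6 is a Fermat witness: 1003 is composite.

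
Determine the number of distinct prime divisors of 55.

2

55 = 5 · 11
55 = 5 · 11, which has 2 distinct prime factors.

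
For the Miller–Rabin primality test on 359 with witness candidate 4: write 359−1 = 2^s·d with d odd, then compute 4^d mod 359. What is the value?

1

359 − 1 = 358 = 2^1 · 179, so d = 179.
4^1 ≡ 4 (mod 359)
4^2 ≡ 4^2 = 16 ≡ 16 (mod 359)
4^4 ≡ 16^2 = 256 ≡ 256 (mod 359)
4^8 ≡ 256^2 = 65536 ≡ 198 (mod 359)
4^16 ≡ 198^2 = 39204 ≡ 73 (mod 359)
4^32 ≡ 73^2 = 5329 ≡ 303 (mod 359)
4^64 ≡ 303^2 = 91809 ≡ 264 (mod 359)
4^128 ≡ 264^2 = 69696 ≡ 50 (mod 359)
179 = 128 + 32 + 16 + 2 + 1 in binary powers of 2.
So 4^179 ≡ 50 · 303 · 73 · 16 · 4 ≡ 1 (mod 359).
Since 4^d ≡ 1 (mod 359), base 4 does not prove 359 composite.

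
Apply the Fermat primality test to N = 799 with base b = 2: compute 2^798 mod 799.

676

2^1 ≡ 2 (mod 799)
2^2 ≡ 2^2 = 4 ≡ 4 (mod 799)
2^4 ≡ 4^2 = 16 ≡ 16 (mod 799)
2^8 ≡ 16^2 = 256 ≡ 256 (mod 799)
2^16 ≡ 256^2 = 65536 ≡ 18 (mod 799)
2^32 ≡ 18^2 = 324 ≡ 324 (mod 799)
2^64 ≡ 324^2 = 104976 ≡ 307 (mod 799)
2^128 ≡ 307^2 = 94249 ≡ 766 (mod 799)
2^256 ≡ 766^2 = 586756 ≡ 290 (mod 799)
2^512 ≡ 290^2 = 84100 ≡ 205 (mod 799)
798 = 512 + 256 + 16 + 8 + 4 + 2 in binary powers of 2.
So 2^798 ≡ 205 · 290 · 18 · 256 · 16 · 4 ≡ 676 (mod 799).
Since 676 ≠ 1, base 2 is a Fermat witness: 799 is composite.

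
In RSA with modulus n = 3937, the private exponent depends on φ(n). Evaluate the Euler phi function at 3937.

3780

Factor: 3937 = 31 · 127.
φ(3937) = (31−1) · (127−1) = 30 · 126 = 3780.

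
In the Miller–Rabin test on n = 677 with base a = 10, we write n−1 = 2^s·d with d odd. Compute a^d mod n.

676

677 − 1 = 676 = 2^2 · 169, so d = 169.
10^1 ≡ 10 (mod 677)
10^2 ≡ 10^2 = 100 ≡ 100 (mod 677)
10^4 ≡ 100^2 = 10000 ≡ 522 (mod 677)
10^8 ≡ 522^2 = 272484 ≡ 330 (mod 677)
10^16 ≡ 330^2 = 108900 ≡ 580 (mod 677)
10^32 ≡ 580^2 = 336400 ≡ 608 (mod 677)
10^64 ≡ 608^2 = 369664 ≡ 22 (mod 677)
10^128 ≡ 22^2 = 484 ≡ 484 (mod 677)
169 = 128 + 32 + 8 + 1 in binary powers of 2.
So 10^169 ≡ 484 · 608 · 330 · 10 ≡ 676 (mod 677).
Since 10^d ≡ 676 (mod 677), base 10 does not prove 677 composite.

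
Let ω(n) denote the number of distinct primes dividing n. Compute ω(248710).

248710 = 2 · 124355
124355 = 5 · 24871
24871 = 7 · 3553
3553 = 11 · 323
323 = 17 · 19
248710 = 2 · 5 · 7 · 11 · 17 · 19, which has 6 distinct prime factors.

6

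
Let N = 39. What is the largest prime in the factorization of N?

13

39 = 3 · 13
13 is prime.
So 39 = 3 · 13; the largest prime factor is 13.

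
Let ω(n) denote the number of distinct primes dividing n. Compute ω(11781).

4

11781 = 3^2 · 1309
1309 = 7 · 187
187 = 11 · 17
11781 = 3^2 · 7 · 11 · 17, which has 4 distinct prime factors.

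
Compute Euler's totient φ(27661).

27324

Factor: 27661 = 139 · 199.
φ(27661) = (139−1) · (199−1) = 138 · 198 = 27324.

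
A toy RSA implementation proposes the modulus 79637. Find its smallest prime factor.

97

79637 is odd.
Digit sum 32, not divisible by 3.
Ends in 7: not divisible by 5.
7: 79637 = 7·11376 + 5
11: 79637 = 11·7239 + 8
13: 79637 = 13·6125 + 12
17: 79637 = 17·4684 + 9
19: 79637 = 19·4191 + 8
23: 79637 = 23·3462 + 11
29: 79637 = 29·2746 + 3
31: 79637 = 31·2568 + 29
37: 79637 = 37·2152 + 13
41: 79637 = 41·1942 + 15
43: 79637 = 43·1852 + 1
47: 79637 = 47·1694 + 19
53: 79637 = 53·1502 + 31
59: 79637 = 59·1349 + 46
61: 79637 = 61·1305 + 32
67: 79637 = 67·1188 + 41
71: 79637 = 71·1121 + 46
73: 79637 = 73·1090 + 67
79: 79637 = 79·1008 + 5
83: 79637 = 83·959 + 40
89: 79637 = 89·894 + 71
97: 79637 = 97·821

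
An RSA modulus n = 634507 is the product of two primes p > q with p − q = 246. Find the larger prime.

Since p = q + 246, we have 634507 = q(q + 246), so q² + 246q − 634507 = 0.
Discriminant: 246² + 4·634507 = 60516 + 2538028 = 2598544; √2598544 = 1612.
q = (−246 + 1612)/2 = 683, and p = q + 246 = 929.
Check: 683 · 929 = 634507.

929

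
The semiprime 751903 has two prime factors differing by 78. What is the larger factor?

907

Since p = q + 78, we have 751903 = q(q + 78), so q² + 78q − 751903 = 0.
Discriminant: 78² + 4·751903 = 6084 + 3007612 = 3013696; √3013696 = 1736.
q = (−78 + 1736)/2 = 829, and p = q + 78 = 907.
Check: 829 · 907 = 751903.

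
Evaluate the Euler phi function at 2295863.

Factor: 2295863 = 83 · 139 · 199.
φ(2295863) = (83−1) · (139−1) · (199−1) = 82 · 138 · 198 = 2240568.

2240568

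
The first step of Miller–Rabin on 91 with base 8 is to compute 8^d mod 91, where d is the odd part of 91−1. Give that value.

91 − 1 = 90 = 2^1 · 45, so d = 45.
8^1 ≡ 8 (mod 91)
8^2 ≡ 8^2 = 64 ≡ 64 (mod 91)
8^4 ≡ 64^2 = 4096 ≡ 1 (mod 91)
8^8 ≡ 1^2 = 1 ≡ 1 (mod 91)
8^16 ≡ 1^2 = 1 ≡ 1 (mod 91)
8^32 ≡ 1^2 = 1 ≡ 1 (mod 91)
45 = 32 + 8 + 4 + 1 in binary powers of 2.
So 8^45 ≡ 1 · 1 · 1 · 8 ≡ 8 (mod 91).
Squaring chain: 8; never reaches −1, so base 8 is a Miller–Rabin witness that 91 is composite.

8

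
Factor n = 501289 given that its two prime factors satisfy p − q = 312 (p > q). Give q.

569

Since p = q + 312, we have 501289 = q(q + 312), so q² + 312q − 501289 = 0.
Discriminant: 312² + 4·501289 = 97344 + 2005156 = 2102500; √2102500 = 1450.
q = (−312 + 1450)/2 = 569, and p = q + 312 = 881.
Check: 569 · 881 = 501289.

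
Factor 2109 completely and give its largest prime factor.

37

2109 = 3 · 703
703 = 19 · 37
37 is prime.
So 2109 = 3 · 19 · 37; the largest prime factor is 37.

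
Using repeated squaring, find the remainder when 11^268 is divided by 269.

1

11^1 ≡ 11 (mod 269)
11^2 ≡ 11^2 = 121 ≡ 121 (mod 269)
11^4 ≡ 121^2 = 14641 ≡ 115 (mod 269)
11^8 ≡ 115^2 = 13225 ≡ 44 (mod 269)
11^16 ≡ 44^2 = 1936 ≡ 53 (mod 269)
11^32 ≡ 53^2 = 2809 ≡ 119 (mod 269)
11^64 ≡ 119^2 = 14161 ≡ 173 (mod 269)
11^128 ≡ 173^2 = 29929 ≡ 70 (mod 269)
11^256 ≡ 70^2 = 4900 ≡ 58 (mod 269)
268 = 256 + 8 + 4 in binary powers of 2.
So 11^268 ≡ 58 · 44 · 115 ≡ 1 (mod 269).
Since the result is 1, base 11 gives no evidence that 269 is composite.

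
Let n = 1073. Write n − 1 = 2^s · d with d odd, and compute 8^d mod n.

1073 − 1 = 1072 = 2^4 · 67, so d = 67.
8^1 ≡ 8 (mod 1073)
8^2 ≡ 8^2 = 64 ≡ 64 (mod 1073)
8^4 ≡ 64^2 = 4096 ≡ 877 (mod 1073)
8^8 ≡ 877^2 = 769129 ≡ 861 (mod 1073)
8^16 ≡ 861^2 = 741321 ≡ 951 (mod 1073)
8^32 ≡ 951^2 = 904401 ≡ 935 (mod 1073)
8^64 ≡ 935^2 = 874225 ≡ 803 (mod 1073)
67 = 64 + 2 + 1 in binary powers of 2.
So 8^67 ≡ 803 · 64 · 8 ≡ 177 (mod 1073).
Squaring chain: 177 → 212 → 951 → 935; never reaches −1, so base 8 is a Miller–Rabin witness that 1073 is composite.

177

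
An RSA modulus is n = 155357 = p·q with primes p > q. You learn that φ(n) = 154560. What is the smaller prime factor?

φ(n) = (p−1)(q−1) = n − (p+q) + 1, so p + q = 155357 − 154560 + 1 = 798.
p and q are the roots of t² − 798t + 155357 = 0.
Discriminant: 798² − 4·155357 = 636804 − 621428 = 15376; √15376 = 124.
q = (798 − 124)/2 = 337, p = (798 + 124)/2 = 461.
Check: 337 · 461 = 155357.

337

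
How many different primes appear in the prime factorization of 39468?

39468 = 2^2 · 9867
9867 = 3 · 3289
3289 = 11 · 299
299 = 13 · 23
39468 = 2^2 · 3 · 11 · 13 · 23, which has 5 distinct prime factors.

5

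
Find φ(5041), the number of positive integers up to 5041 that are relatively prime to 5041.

4970

Factor: 5041 = 71^2.
φ(5041) = 71^1·(71−1) = 4970.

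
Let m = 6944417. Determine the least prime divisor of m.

6944417 is odd.
Digit sum 35, not divisible by 3.
Ends in 7: not divisible by 5.
7: 6944417 = 7·992059 + 4
11: 6944417 = 11·631310 + 7
13: 6944417 = 13·534185 + 12
17: 6944417 = 17·408495 + 2
19: 6944417 = 19·365495 + 12
23: 6944417 = 23·301931 + 4
29: 6944417 = 29·239462 + 19
31: 6944417 = 31·224013 + 14
37: 6944417 = 37·187686 + 35
41: 6944417 = 41·169376 + 1
43: 6944417 = 43·161498 + 3
47: 6944417 = 47·147753 + 26
53: 6944417 = 53·131026 + 39
59: 6944417 = 59·117701 + 58
61: 6944417 = 61·113842 + 55
67: 6944417 = 67·103648 + 1
71: 6944417 = 71·97808 + 49
73: 6944417 = 73·95129

73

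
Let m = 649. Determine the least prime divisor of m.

11

649 is odd.
Digit sum 19, not divisible by 3.
Ends in 9: not divisible by 5.
7: 649 = 7·92 + 5
11: 649 = 11·59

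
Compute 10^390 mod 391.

10^1 ≡ 10 (mod 391)
10^2 ≡ 10^2 = 100 ≡ 100 (mod 391)
10^4 ≡ 100^2 = 10000 ≡ 225 (mod 391)
10^8 ≡ 225^2 = 50625 ≡ 186 (mod 391)
10^16 ≡ 186^2 = 34596 ≡ 188 (mod 391)
10^32 ≡ 188^2 = 35344 ≡ 154 (mod 391)
10^64 ≡ 154^2 = 23716 ≡ 256 (mod 391)
10^128 ≡ 256^2 = 65536 ≡ 239 (mod 391)
10^256 ≡ 239^2 = 57121 ≡ 35 (mod 391)
390 = 256 + 128 + 4 + 2 in binary powers of 2.
So 10^390 ≡ 35 · 239 · 225 · 100 ≡ 349 (mod 391).
Since 349 ≠ 1, base 10 is a Fermat witness: 391 is composite.

349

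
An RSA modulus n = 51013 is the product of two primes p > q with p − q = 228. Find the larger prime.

367

Since p = q + 228, we have 51013 = q(q + 228), so q² + 228q − 51013 = 0.
Discriminant: 228² + 4·51013 = 51984 + 204052 = 256036; √256036 = 506.
q = (−228 + 506)/2 = 139, and p = q + 228 = 367.
Check: 139 · 367 = 51013.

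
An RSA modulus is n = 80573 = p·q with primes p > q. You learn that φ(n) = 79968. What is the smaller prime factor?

197

φ(n) = (p−1)(q−1) = n − (p+q) + 1, so p + q = 80573 − 79968 + 1 = 606.
p and q are the roots of t² − 606t + 80573 = 0.
Discriminant: 606² − 4·80573 = 367236 − 322292 = 44944; √44944 = 212.
q = (606 − 212)/2 = 197, p = (606 + 212)/2 = 409.
Check: 197 · 409 = 80573.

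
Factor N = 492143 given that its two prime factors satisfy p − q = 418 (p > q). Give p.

Since p = q + 418, we have 492143 = q(q + 418), so q² + 418q − 492143 = 0.
Discriminant: 418² + 4·492143 = 174724 + 1968572 = 2143296; √2143296 = 1464.
q = (−418 + 1464)/2 = 523, and p = q + 418 = 941.
Check: 523 · 941 = 492143.

941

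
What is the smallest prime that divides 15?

3

15 is odd.
Digit sum 6, divisible by 3.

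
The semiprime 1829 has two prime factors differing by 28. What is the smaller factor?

31

Since p = q + 28, we have 1829 = q(q + 28), so q² + 28q − 1829 = 0.
Discriminant: 28² + 4·1829 = 784 + 7316 = 8100; √8100 = 90.
q = (−28 + 90)/2 = 31, and p = q + 28 = 59.
Check: 31 · 59 = 1829.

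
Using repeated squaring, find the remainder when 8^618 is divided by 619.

8^1 ≡ 8 (mod 619)
8^2 ≡ 8^2 = 64 ≡ 64 (mod 619)
8^4 ≡ 64^2 = 4096 ≡ 382 (mod 619)
8^8 ≡ 382^2 = 145924 ≡ 459 (mod 619)
8^16 ≡ 459^2 = 210681 ≡ 221 (mod 619)
8^32 ≡ 221^2 = 48841 ≡ 559 (mod 619)
8^64 ≡ 559^2 = 312481 ≡ 505 (mod 619)
8^128 ≡ 505^2 = 255025 ≡ 616 (mod 619)
8^256 ≡ 616^2 = 379456 ≡ 9 (mod 619)
8^512 ≡ 9^2 = 81 ≡ 81 (mod 619)
618 = 512 + 64 + 32 + 8 + 2 in binary powers of 2.
So 8^618 ≡ 81 · 505 · 559 · 459 · 64 ≡ 1 (mod 619).
Since the result is 1, base 8 gives no evidence that 619 is composite.

1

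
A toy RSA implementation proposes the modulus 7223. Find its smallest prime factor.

31

7223 is odd.
Digit sum 14, not divisible by 3.
Ends in 3: not divisible by 5.
7: 7223 = 7·1031 + 6
11: 7223 = 11·656 + 7
13: 7223 = 13·555 + 8
17: 7223 = 17·424 + 15
19: 7223 = 19·380 + 3
23: 7223 = 23·314 + 1
29: 7223 = 29·249 + 2
31: 7223 = 31·233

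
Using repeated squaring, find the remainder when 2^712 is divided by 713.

624

2^1 ≡ 2 (mod 713)
2^2 ≡ 2^2 = 4 ≡ 4 (mod 713)
2^4 ≡ 4^2 = 16 ≡ 16 (mod 713)
2^8 ≡ 16^2 = 256 ≡ 256 (mod 713)
2^16 ≡ 256^2 = 65536 ≡ 653 (mod 713)
2^32 ≡ 653^2 = 426409 ≡ 35 (mod 713)
2^64 ≡ 35^2 = 1225 ≡ 512 (mod 713)
2^128 ≡ 512^2 = 262144 ≡ 473 (mod 713)
2^256 ≡ 473^2 = 223729 ≡ 560 (mod 713)
2^512 ≡ 560^2 = 313600 ≡ 593 (mod 713)
712 = 512 + 128 + 64 + 8 in binary powers of 2.
So 2^712 ≡ 593 · 473 · 512 · 256 ≡ 624 (mod 713).
Since 624 ≠ 1, base 2 is a Fermat witness: 713 is composite.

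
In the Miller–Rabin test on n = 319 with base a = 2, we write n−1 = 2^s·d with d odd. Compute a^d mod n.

171

319 − 1 = 318 = 2^1 · 159, so d = 159.
2^1 ≡ 2 (mod 319)
2^2 ≡ 2^2 = 4 ≡ 4 (mod 319)
2^4 ≡ 4^2 = 16 ≡ 16 (mod 319)
2^8 ≡ 16^2 = 256 ≡ 256 (mod 319)
2^16 ≡ 256^2 = 65536 ≡ 141 (mod 319)
2^32 ≡ 141^2 = 19881 ≡ 103 (mod 319)
2^64 ≡ 103^2 = 10609 ≡ 82 (mod 319)
2^128 ≡ 82^2 = 6724 ≡ 25 (mod 319)
159 = 128 + 16 + 8 + 4 + 2 + 1 in binary powers of 2.
So 2^159 ≡ 25 · 141 · 256 · 16 · 4 · 2 ≡ 171 (mod 319).
Squaring chain: 171; never reaches −1, so base 2 is a Miller–Rabin witness that 319 is composite.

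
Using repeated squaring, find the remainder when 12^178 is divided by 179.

12^1 ≡ 12 (mod 179)
12^2 ≡ 12^2 = 144 ≡ 144 (mod 179)
12^4 ≡ 144^2 = 20736 ≡ 151 (mod 179)
12^8 ≡ 151^2 = 22801 ≡ 68 (mod 179)
12^16 ≡ 68^2 = 4624 ≡ 149 (mod 179)
12^32 ≡ 149^2 = 22201 ≡ 5 (mod 179)
12^64 ≡ 5^2 = 25 ≡ 25 (mod 179)
12^128 ≡ 25^2 = 625 ≡ 88 (mod 179)
178 = 128 + 32 + 16 + 2 in binary powers of 2.
So 12^178 ≡ 88 · 5 · 149 · 144 ≡ 1 (mod 179).
Since the result is 1, base 12 gives no evidence that 179 is composite.

1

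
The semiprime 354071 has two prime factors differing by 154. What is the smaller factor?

523

Since p = q + 154, we have 354071 = q(q + 154), so q² + 154q − 354071 = 0.
Discriminant: 154² + 4·354071 = 23716 + 1416284 = 1440000; √1440000 = 1200.
q = (−154 + 1200)/2 = 523, and p = q + 154 = 677.
Check: 523 · 677 = 354071.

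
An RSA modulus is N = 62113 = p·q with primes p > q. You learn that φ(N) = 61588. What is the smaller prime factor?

179

φ(n) = (p−1)(q−1) = n − (p+q) + 1, so p + q = 62113 − 61588 + 1 = 526.
p and q are the roots of t² − 526t + 62113 = 0.
Discriminant: 526² − 4·62113 = 276676 − 248452 = 28224; √28224 = 168.
q = (526 − 168)/2 = 179, p = (526 + 168)/2 = 347.
Check: 179 · 347 = 62113.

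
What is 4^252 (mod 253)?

236

4^1 ≡ 4 (mod 253)
4^2 ≡ 4^2 = 16 ≡ 16 (mod 253)
4^4 ≡ 16^2 = 256 ≡ 3 (mod 253)
4^8 ≡ 3^2 = 9 ≡ 9 (mod 253)
4^16 ≡ 9^2 = 81 ≡ 81 (mod 253)
4^32 ≡ 81^2 = 6561 ≡ 236 (mod 253)
4^64 ≡ 236^2 = 55696 ≡ 36 (mod 253)
4^128 ≡ 36^2 = 1296 ≡ 31 (mod 253)
252 = 128 + 64 + 32 + 16 + 8 + 4 in binary powers of 2.
So 4^252 ≡ 31 · 36 · 236 · 81 · 9 · 3 ≡ 236 (mod 253).
Since 236 ≠ 1, base 4 is a Fermat witness: 253 is composite.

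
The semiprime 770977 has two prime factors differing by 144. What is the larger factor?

Since p = q + 144, we have 770977 = q(q + 144), so q² + 144q − 770977 = 0.
Discriminant: 144² + 4·770977 = 20736 + 3083908 = 3104644; √3104644 = 1762.
q = (−144 + 1762)/2 = 809, and p = q + 144 = 953.
Check: 809 · 953 = 770977.

953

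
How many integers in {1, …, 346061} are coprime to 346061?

Factor: 346061 = 37 · 47 · 199.
φ(346061) = (37−1) · (47−1) · (199−1) = 36 · 46 · 198 = 327888.

327888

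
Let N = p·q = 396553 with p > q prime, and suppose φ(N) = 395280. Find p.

φ(n) = (p−1)(q−1) = n − (p+q) + 1, so p + q = 396553 − 395280 + 1 = 1274.
p and q are the roots of t² − 1274t + 396553 = 0.
Discriminant: 1274² − 4·396553 = 1623076 − 1586212 = 36864; √36864 = 192.
q = (1274 − 192)/2 = 541, p = (1274 + 192)/2 = 733.
Check: 541 · 733 = 396553.

733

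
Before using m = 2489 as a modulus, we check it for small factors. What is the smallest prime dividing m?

2489 is odd.
Digit sum 23, not divisible by 3.
Ends in 9: not divisible by 5.
7: 2489 = 7·355 + 4
11: 2489 = 11·226 + 3
13: 2489 = 13·191 + 6
17: 2489 = 17·146 + 7
19: 2489 = 19·131

19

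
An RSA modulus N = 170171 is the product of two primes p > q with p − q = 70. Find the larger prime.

Since p = q + 70, we have 170171 = q(q + 70), so q² + 70q − 170171 = 0.
Discriminant: 70² + 4·170171 = 4900 + 680684 = 685584; √685584 = 828.
q = (−70 + 828)/2 = 379, and p = q + 70 = 449.
Check: 379 · 449 = 170171.

449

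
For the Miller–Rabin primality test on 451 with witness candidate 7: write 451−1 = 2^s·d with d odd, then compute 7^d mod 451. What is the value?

208

451 − 1 = 450 = 2^1 · 225, so d = 225.
7^1 ≡ 7 (mod 451)
7^2 ≡ 7^2 = 49 ≡ 49 (mod 451)
7^4 ≡ 49^2 = 2401 ≡ 146 (mod 451)
7^8 ≡ 146^2 = 21316 ≡ 119 (mod 451)
7^16 ≡ 119^2 = 14161 ≡ 180 (mod 451)
7^32 ≡ 180^2 = 32400 ≡ 379 (mod 451)
7^64 ≡ 379^2 = 143641 ≡ 223 (mod 451)
7^128 ≡ 223^2 = 49729 ≡ 119 (mod 451)
225 = 128 + 64 + 32 + 1 in binary powers of 2.
So 7^225 ≡ 119 · 223 · 379 · 7 ≡ 208 (mod 451).
Squaring chain: 208; never reaches −1, so base 7 is a Miller–Rabin witness that 451 is composite.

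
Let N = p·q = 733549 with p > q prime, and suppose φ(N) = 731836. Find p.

887

φ(n) = (p−1)(q−1) = n − (p+q) + 1, so p + q = 733549 − 731836 + 1 = 1714.
p and q are the roots of t² − 1714t + 733549 = 0.
Discriminant: 1714² − 4·733549 = 2937796 − 2934196 = 3600; √3600 = 60.
q = (1714 − 60)/2 = 827, p = (1714 + 60)/2 = 887.
Check: 827 · 887 = 733549.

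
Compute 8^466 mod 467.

1

8^1 ≡ 8 (mod 467)
8^2 ≡ 8^2 = 64 ≡ 64 (mod 467)
8^4 ≡ 64^2 = 4096 ≡ 360 (mod 467)
8^8 ≡ 360^2 = 129600 ≡ 241 (mod 467)
8^16 ≡ 241^2 = 58081 ≡ 173 (mod 467)
8^32 ≡ 173^2 = 29929 ≡ 41 (mod 467)
8^64 ≡ 41^2 = 1681 ≡ 280 (mod 467)
8^128 ≡ 280^2 = 78400 ≡ 411 (mod 467)
8^256 ≡ 411^2 = 168921 ≡ 334 (mod 467)
466 = 256 + 128 + 64 + 16 + 2 in binary powers of 2.
So 8^466 ≡ 334 · 411 · 280 · 173 · 64 ≡ 1 (mod 467).
Since the result is 1, base 8 gives no evidence that 467 is composite.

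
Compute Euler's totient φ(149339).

Factor: 149339 = 23 · 43 · 151.
φ(149339) = (23−1) · (43−1) · (151−1) = 22 · 42 · 150 = 138600.

138600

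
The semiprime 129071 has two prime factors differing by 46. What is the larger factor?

383

Since p = q + 46, we have 129071 = q(q + 46), so q² + 46q − 129071 = 0.
Discriminant: 46² + 4·129071 = 2116 + 516284 = 518400; √518400 = 720.
q = (−46 + 720)/2 = 337, and p = q + 46 = 383.
Check: 337 · 383 = 129071.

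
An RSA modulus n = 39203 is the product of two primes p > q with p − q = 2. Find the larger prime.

199

Since p = q + 2, we have 39203 = q(q + 2), so q² + 2q − 39203 = 0.
Discriminant: 2² + 4·39203 = 4 + 156812 = 156816; √156816 = 396.
q = (−2 + 396)/2 = 197, and p = q + 2 = 199.
Check: 197 · 199 = 39203.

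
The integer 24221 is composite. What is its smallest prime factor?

53

24221 is odd.
Digit sum 11, not divisible by 3.
Ends in 1: not divisible by 5.
7: 24221 = 7·3460 + 1
11: 24221 = 11·2201 + 10
13: 24221 = 13·1863 + 2
17: 24221 = 17·1424 + 13
19: 24221 = 19·1274 + 15
23: 24221 = 23·1053 + 2
29: 24221 = 29·835 + 6
31: 24221 = 31·781 + 10
37: 24221 = 37·654 + 23
41: 24221 = 41·590 + 31
43: 24221 = 43·563 + 12
47: 24221 = 47·515 + 16
53: 24221 = 53·457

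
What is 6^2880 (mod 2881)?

2839

6^1 ≡ 6 (mod 2881)
6^2 ≡ 6^2 = 36 ≡ 36 (mod 2881)
6^4 ≡ 36^2 = 1296 ≡ 1296 (mod 2881)
6^8 ≡ 1296^2 = 1679616 ≡ 2874 (mod 2881)
6^16 ≡ 2874^2 = 8259876 ≡ 49 (mod 2881)
6^32 ≡ 49^2 = 2401 ≡ 2401 (mod 2881)
6^64 ≡ 2401^2 = 5764801 ≡ 2801 (mod 2881)
6^128 ≡ 2801^2 = 7845601 ≡ 638 (mod 2881)
6^256 ≡ 638^2 = 407044 ≡ 823 (mod 2881)
6^512 ≡ 823^2 = 677329 ≡ 294 (mod 2881)
6^1024 ≡ 294^2 = 86436 ≡ 6 (mod 2881)
6^2048 ≡ 6^2 = 36 ≡ 36 (mod 2881)
2880 = 2048 + 512 + 256 + 64 in binary powers of 2.
So 6^2880 ≡ 36 · 294 · 823 · 2801 ≡ 2839 (mod 2881).
Since 2839 ≠ 1, base 6 is a Fermat witness: 2881 is composite.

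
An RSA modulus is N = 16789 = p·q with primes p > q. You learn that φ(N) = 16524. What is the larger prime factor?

163

φ(n) = (p−1)(q−1) = n − (p+q) + 1, so p + q = 16789 − 16524 + 1 = 266.
p and q are the roots of t² − 266t + 16789 = 0.
Discriminant: 266² − 4·16789 = 70756 − 67156 = 3600; √3600 = 60.
q = (266 − 60)/2 = 103, p = (266 + 60)/2 = 163.
Check: 103 · 163 = 16789.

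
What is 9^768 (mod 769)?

1

9^1 ≡ 9 (mod 769)
9^2 ≡ 9^2 = 81 ≡ 81 (mod 769)
9^4 ≡ 81^2 = 6561 ≡ 409 (mod 769)
9^8 ≡ 409^2 = 167281 ≡ 408 (mod 769)
9^16 ≡ 408^2 = 166464 ≡ 360 (mod 769)
9^32 ≡ 360^2 = 129600 ≡ 408 (mod 769)
9^64 ≡ 408^2 = 166464 ≡ 360 (mod 769)
9^128 ≡ 360^2 = 129600 ≡ 408 (mod 769)
9^256 ≡ 408^2 = 166464 ≡ 360 (mod 769)
9^512 ≡ 360^2 = 129600 ≡ 408 (mod 769)
768 = 512 + 256 in binary powers of 2.
So 9^768 ≡ 408 · 360 ≡ 1 (mod 769).
Since the result is 1, base 9 gives no evidence that 769 is composite.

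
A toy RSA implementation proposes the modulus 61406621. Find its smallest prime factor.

61406621 is odd.
Digit sum 26, not divisible by 3.
Ends in 1: not divisible by 5.
7: 61406621 = 7·8772374 + 3
11: 61406621 = 11·5582420 + 1
13: 61406621 = 13·4723586 + 3
17: 61406621 = 17·3612154 + 3
19: 61406621 = 19·3231927 + 8
23: 61406621 = 23·2669853 + 2
29: 61406621 = 29·2117469 + 20
31: 61406621 = 31·1980858 + 23
37: 61406621 = 37·1659638 + 15
41: 61406621 = 41·1497722 + 19
43: 61406621 = 43·1428060 + 41
47: 61406621 = 47·1306523 + 40
53: 61406621 = 53·1158615 + 26
59: 61406621 = 59·1040790 + 11
61: 61406621 = 61·1006665 + 56
67: 61406621 = 67·916516 + 49
71: 61406621 = 71·864881 + 70
73: 61406621 = 73·841186 + 43
79: 61406621 = 79·777299

79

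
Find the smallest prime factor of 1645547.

1645547 is odd.
Digit sum 32, not divisible by 3.
Ends in 7: not divisible by 5.
7: 1645547 = 7·235078 + 1
11: 1645547 = 11·149595 + 2
13: 1645547 = 13·126580 + 7
17: 1645547 = 17·96796 + 15
19: 1645547 = 19·86607 + 14
23: 1645547 = 23·71545 + 12
29: 1645547 = 29·56743

29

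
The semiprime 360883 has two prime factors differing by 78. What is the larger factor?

Since p = q + 78, we have 360883 = q(q + 78), so q² + 78q − 360883 = 0.
Discriminant: 78² + 4·360883 = 6084 + 1443532 = 1449616; √1449616 = 1204.
q = (−78 + 1204)/2 = 563, and p = q + 78 = 641.
Check: 563 · 641 = 360883.

641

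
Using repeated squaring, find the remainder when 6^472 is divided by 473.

135

6^1 ≡ 6 (mod 473)
6^2 ≡ 6^2 = 36 ≡ 36 (mod 473)
6^4 ≡ 36^2 = 1296 ≡ 350 (mod 473)
6^8 ≡ 350^2 = 122500 ≡ 466 (mod 473)
6^16 ≡ 466^2 = 217156 ≡ 49 (mod 473)
6^32 ≡ 49^2 = 2401 ≡ 36 (mod 473)
6^64 ≡ 36^2 = 1296 ≡ 350 (mod 473)
6^128 ≡ 350^2 = 122500 ≡ 466 (mod 473)
6^256 ≡ 466^2 = 217156 ≡ 49 (mod 473)
472 = 256 + 128 + 64 + 16 + 8 in binary powers of 2.
So 6^472 ≡ 49 · 466 · 350 · 49 · 466 ≡ 135 (mod 473).
Since 135 ≠ 1, base 6 is a Fermat witness: 473 is composite.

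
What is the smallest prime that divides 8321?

8321 is odd.
Digit sum 14, not divisible by 3.
Ends in 1: not divisible by 5.
7: 8321 = 7·1188 + 5
11: 8321 = 11·756 + 5
13: 8321 = 13·640 + 1
17: 8321 = 17·489 + 8
19: 8321 = 19·437 + 18
23: 8321 = 23·361 + 18
29: 8321 = 29·286 + 27
31: 8321 = 31·268 + 13
37: 8321 = 37·224 + 33
41: 8321 = 41·202 + 39
43: 8321 = 43·193 + 22
47: 8321 = 47·177 + 2
53: 8321 = 53·157

53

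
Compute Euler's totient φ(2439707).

2400900

Factor: 2439707 = 107 · 151^2.
φ(2439707) = (107−1) · 151^1·(151−1) = 106 · 22650 = 2400900.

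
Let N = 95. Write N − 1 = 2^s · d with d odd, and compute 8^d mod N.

12

95 − 1 = 94 = 2^1 · 47, so d = 47.
8^1 ≡ 8 (mod 95)
8^2 ≡ 8^2 = 64 ≡ 64 (mod 95)
8^4 ≡ 64^2 = 4096 ≡ 11 (mod 95)
8^8 ≡ 11^2 = 121 ≡ 26 (mod 95)
8^16 ≡ 26^2 = 676 ≡ 11 (mod 95)
8^32 ≡ 11^2 = 121 ≡ 26 (mod 95)
47 = 32 + 8 + 4 + 2 + 1 in binary powers of 2.
So 8^47 ≡ 26 · 26 · 11 · 64 · 8 ≡ 12 (mod 95).
Squaring chain: 12; never reaches −1, so base 8 is a Miller–Rabin witness that 95 is composite.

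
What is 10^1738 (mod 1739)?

10^1 ≡ 10 (mod 1739)
10^2 ≡ 10^2 = 100 ≡ 100 (mod 1739)
10^4 ≡ 100^2 = 10000 ≡ 1305 (mod 1739)
10^8 ≡ 1305^2 = 1703025 ≡ 544 (mod 1739)
10^16 ≡ 544^2 = 295936 ≡ 306 (mod 1739)
10^32 ≡ 306^2 = 93636 ≡ 1469 (mod 1739)
10^64 ≡ 1469^2 = 2157961 ≡ 1601 (mod 1739)
10^128 ≡ 1601^2 = 2563201 ≡ 1654 (mod 1739)
10^256 ≡ 1654^2 = 2735716 ≡ 269 (mod 1739)
10^512 ≡ 269^2 = 72361 ≡ 1062 (mod 1739)
10^1024 ≡ 1062^2 = 1127844 ≡ 972 (mod 1739)
1738 = 1024 + 512 + 128 + 64 + 8 + 2 in binary powers of 2.
So 10^1738 ≡ 972 · 1062 · 1654 · 1601 · 544 · 100 ≡ 1231 (mod 1739).
Since 1231 ≠ 1, base 10 is a Fermat witness: 1739 is composite.

1231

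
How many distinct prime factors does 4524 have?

4524 = 2^2 · 1131
1131 = 3 · 377
377 = 13 · 29
4524 = 2^2 · 3 · 13 · 29, which has 4 distinct prime factors.

4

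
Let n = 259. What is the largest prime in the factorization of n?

259 = 7 · 37
37 is prime.
So 259 = 7 · 37; the largest prime factor is 37.

37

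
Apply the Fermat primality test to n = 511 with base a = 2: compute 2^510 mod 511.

64

2^1 ≡ 2 (mod 511)
2^2 ≡ 2^2 = 4 ≡ 4 (mod 511)
2^4 ≡ 4^2 = 16 ≡ 16 (mod 511)
2^8 ≡ 16^2 = 256 ≡ 256 (mod 511)
2^16 ≡ 256^2 = 65536 ≡ 128 (mod 511)
2^32 ≡ 128^2 = 16384 ≡ 32 (mod 511)
2^64 ≡ 32^2 = 1024 ≡ 2 (mod 511)
2^128 ≡ 2^2 = 4 ≡ 4 (mod 511)
2^256 ≡ 4^2 = 16 ≡ 16 (mod 511)
510 = 256 + 128 + 64 + 32 + 16 + 8 + 4 + 2 in binary powers of 2.
So 2^510 ≡ 16 · 4 · 2 · 32 · 128 · 256 · 16 · 4 ≡ 64 (mod 511).
Since 64 ≠ 1, base 2 is a Fermat witness: 511 is composite.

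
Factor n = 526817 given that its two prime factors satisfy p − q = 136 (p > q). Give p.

Since p = q + 136, we have 526817 = q(q + 136), so q² + 136q − 526817 = 0.
Discriminant: 136² + 4·526817 = 18496 + 2107268 = 2125764; √2125764 = 1458.
q = (−136 + 1458)/2 = 661, and p = q + 136 = 797.
Check: 661 · 797 = 526817.

797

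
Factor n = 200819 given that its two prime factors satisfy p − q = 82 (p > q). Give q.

Since p = q + 82, we have 200819 = q(q + 82), so q² + 82q − 200819 = 0.
Discriminant: 82² + 4·200819 = 6724 + 803276 = 810000; √810000 = 900.
q = (−82 + 900)/2 = 409, and p = q + 82 = 491.
Check: 409 · 491 = 200819.

409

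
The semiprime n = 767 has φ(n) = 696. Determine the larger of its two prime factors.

59

φ(n) = (p−1)(q−1) = n − (p+q) + 1, so p + q = 767 − 696 + 1 = 72.
p and q are the roots of t² − 72t + 767 = 0.
Discriminant: 72² − 4·767 = 5184 − 3068 = 2116; √2116 = 46.
q = (72 − 46)/2 = 13, p = (72 + 46)/2 = 59.
Check: 13 · 59 = 767.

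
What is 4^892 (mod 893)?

4^1 ≡ 4 (mod 893)
4^2 ≡ 4^2 = 16 ≡ 16 (mod 893)
4^4 ≡ 16^2 = 256 ≡ 256 (mod 893)
4^8 ≡ 256^2 = 65536 ≡ 347 (mod 893)
4^16 ≡ 347^2 = 120409 ≡ 747 (mod 893)
4^32 ≡ 747^2 = 558009 ≡ 777 (mod 893)
4^64 ≡ 777^2 = 603729 ≡ 61 (mod 893)
4^128 ≡ 61^2 = 3721 ≡ 149 (mod 893)
4^256 ≡ 149^2 = 22201 ≡ 769 (mod 893)
4^512 ≡ 769^2 = 591361 ≡ 195 (mod 893)
892 = 512 + 256 + 64 + 32 + 16 + 8 + 4 in binary powers of 2.
So 4^892 ≡ 195 · 769 · 61 · 777 · 747 · 347 · 256 ≡ 61 (mod 893).
Since 61 ≠ 1, base 4 is a Fermat witness: 893 is composite.

61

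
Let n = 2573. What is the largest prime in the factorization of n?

83

2573 = 31 · 83
83 is prime.
So 2573 = 31 · 83; the largest prime factor is 83.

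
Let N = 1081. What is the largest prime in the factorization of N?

47

1081 = 23 · 47
47 is prime.
So 1081 = 23 · 47; the largest prime factor is 47.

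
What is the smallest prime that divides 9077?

9077 is odd.
Digit sum 23, not divisible by 3.
Ends in 7: not divisible by 5.
7: 9077 = 7·1296 + 5
11: 9077 = 11·825 + 2
13: 9077 = 13·698 + 3
17: 9077 = 17·533 + 16
19: 9077 = 19·477 + 14
23: 9077 = 23·394 + 15
29: 9077 = 29·313

29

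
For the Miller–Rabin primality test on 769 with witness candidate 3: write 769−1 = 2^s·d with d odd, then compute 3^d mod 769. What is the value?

27

769 − 1 = 768 = 2^8 · 3, so d = 3.
3^1 ≡ 3 (mod 769)
3^2 ≡ 3^2 = 9 ≡ 9 (mod 769)
3 = 2 + 1 in binary powers of 2.
So 3^3 ≡ 9 · 3 ≡ 27 (mod 769).
Squaring chain: 27 → 729 → 62 → 768 → 1 → 1 → 1 → 1; reaches −1, so base 3 does not prove 769 composite.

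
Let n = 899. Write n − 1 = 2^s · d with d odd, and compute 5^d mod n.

899 − 1 = 898 = 2^1 · 449, so d = 449.
5^1 ≡ 5 (mod 899)
5^2 ≡ 5^2 = 25 ≡ 25 (mod 899)
5^4 ≡ 25^2 = 625 ≡ 625 (mod 899)
5^8 ≡ 625^2 = 390625 ≡ 459 (mod 899)
5^16 ≡ 459^2 = 210681 ≡ 315 (mod 899)
5^32 ≡ 315^2 = 99225 ≡ 335 (mod 899)
5^64 ≡ 335^2 = 112225 ≡ 749 (mod 899)
5^128 ≡ 749^2 = 561001 ≡ 25 (mod 899)
5^256 ≡ 25^2 = 625 ≡ 625 (mod 899)
449 = 256 + 128 + 64 + 1 in binary powers of 2.
So 5^449 ≡ 625 · 25 · 749 · 5 ≡ 614 (mod 899).
Squaring chain: 614; never reaches −1, so base 5 is a Miller–Rabin witness that 899 is composite.

614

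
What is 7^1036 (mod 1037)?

7^1 ≡ 7 (mod 1037)
7^2 ≡ 7^2 = 49 ≡ 49 (mod 1037)
7^4 ≡ 49^2 = 2401 ≡ 327 (mod 1037)
7^8 ≡ 327^2 = 106929 ≡ 118 (mod 1037)
7^16 ≡ 118^2 = 13924 ≡ 443 (mod 1037)
7^32 ≡ 443^2 = 196249 ≡ 256 (mod 1037)
7^64 ≡ 256^2 = 65536 ≡ 205 (mod 1037)
7^128 ≡ 205^2 = 42025 ≡ 545 (mod 1037)
7^256 ≡ 545^2 = 297025 ≡ 443 (mod 1037)
7^512 ≡ 443^2 = 196249 ≡ 256 (mod 1037)
7^1024 ≡ 256^2 = 65536 ≡ 205 (mod 1037)
1036 = 1024 + 8 + 4 in binary powers of 2.
So 7^1036 ≡ 205 · 118 · 327 ≡ 931 (mod 1037).
Since 931 ≠ 1, base 7 is a Fermat witness: 1037 is composite.

931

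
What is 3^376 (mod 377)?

3^1 ≡ 3 (mod 377)
3^2 ≡ 3^2 = 9 ≡ 9 (mod 377)
3^4 ≡ 9^2 = 81 ≡ 81 (mod 377)
3^8 ≡ 81^2 = 6561 ≡ 152 (mod 377)
3^16 ≡ 152^2 = 23104 ≡ 107 (mod 377)
3^32 ≡ 107^2 = 11449 ≡ 139 (mod 377)
3^64 ≡ 139^2 = 19321 ≡ 94 (mod 377)
3^128 ≡ 94^2 = 8836 ≡ 165 (mod 377)
3^256 ≡ 165^2 = 27225 ≡ 81 (mod 377)
376 = 256 + 64 + 32 + 16 + 8 in binary powers of 2.
So 3^376 ≡ 81 · 94 · 139 · 107 · 152 ≡ 16 (mod 377).
Since 16 ≠ 1, base 3 is a Fermat witness: 377 is composite.

16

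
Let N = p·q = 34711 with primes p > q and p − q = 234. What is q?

Since p = q + 234, we have 34711 = q(q + 234), so q² + 234q − 34711 = 0.
Discriminant: 234² + 4·34711 = 54756 + 138844 = 193600; √193600 = 440.
q = (−234 + 440)/2 = 103, and p = q + 234 = 337.
Check: 103 · 337 = 34711.

103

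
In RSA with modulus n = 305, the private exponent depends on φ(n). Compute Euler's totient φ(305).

240

Factor: 305 = 5 · 61.
φ(305) = (5−1) · (61−1) = 4 · 60 = 240.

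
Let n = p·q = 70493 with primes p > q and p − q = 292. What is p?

Since p = q + 292, we have 70493 = q(q + 292), so q² + 292q − 70493 = 0.
Discriminant: 292² + 4·70493 = 85264 + 281972 = 367236; √367236 = 606.
q = (−292 + 606)/2 = 157, and p = q + 292 = 449.
Check: 157 · 449 = 70493.

449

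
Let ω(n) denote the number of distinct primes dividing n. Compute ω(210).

4

210 = 2 · 105
105 = 3 · 35
35 = 5 · 7
210 = 2 · 3 · 5 · 7, which has 4 distinct prime factors.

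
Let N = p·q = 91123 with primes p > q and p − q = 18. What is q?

293

Since p = q + 18, we have 91123 = q(q + 18), so q² + 18q − 91123 = 0.
Discriminant: 18² + 4·91123 = 324 + 364492 = 364816; √364816 = 604.
q = (−18 + 604)/2 = 293, and p = q + 18 = 311.
Check: 293 · 311 = 91123.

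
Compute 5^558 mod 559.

428

5^1 ≡ 5 (mod 559)
5^2 ≡ 5^2 = 25 ≡ 25 (mod 559)
5^4 ≡ 25^2 = 625 ≡ 66 (mod 559)
5^8 ≡ 66^2 = 4356 ≡ 443 (mod 559)
5^16 ≡ 443^2 = 196249 ≡ 40 (mod 559)
5^32 ≡ 40^2 = 1600 ≡ 482 (mod 559)
5^64 ≡ 482^2 = 232324 ≡ 339 (mod 559)
5^128 ≡ 339^2 = 114921 ≡ 326 (mod 559)
5^256 ≡ 326^2 = 106276 ≡ 66 (mod 559)
5^512 ≡ 66^2 = 4356 ≡ 443 (mod 559)
558 = 512 + 32 + 8 + 4 + 2 in binary powers of 2.
So 5^558 ≡ 443 · 482 · 443 · 66 · 25 ≡ 428 (mod 559).
Since 428 ≠ 1, base 5 is a Fermat witness: 559 is composite.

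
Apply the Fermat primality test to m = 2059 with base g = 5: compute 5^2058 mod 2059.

1190

5^1 ≡ 5 (mod 2059)
5^2 ≡ 5^2 = 25 ≡ 25 (mod 2059)
5^4 ≡ 25^2 = 625 ≡ 625 (mod 2059)
5^8 ≡ 625^2 = 390625 ≡ 1474 (mod 2059)
5^16 ≡ 1474^2 = 2172676 ≡ 431 (mod 2059)
5^32 ≡ 431^2 = 185761 ≡ 451 (mod 2059)
5^64 ≡ 451^2 = 203401 ≡ 1619 (mod 2059)
5^128 ≡ 1619^2 = 2621161 ≡ 54 (mod 2059)
5^256 ≡ 54^2 = 2916 ≡ 857 (mod 2059)
5^512 ≡ 857^2 = 734449 ≡ 1445 (mod 2059)
5^1024 ≡ 1445^2 = 2088025 ≡ 199 (mod 2059)
5^2048 ≡ 199^2 = 39601 ≡ 480 (mod 2059)
2058 = 2048 + 8 + 2 in binary powers of 2.
So 5^2058 ≡ 480 · 1474 · 25 ≡ 1190 (mod 2059).
Since 1190 ≠ 1, base 5 is a Fermat witness: 2059 is composite.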